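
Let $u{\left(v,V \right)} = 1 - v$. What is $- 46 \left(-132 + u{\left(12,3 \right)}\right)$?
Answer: $6578$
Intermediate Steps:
$- 46 \left(-132 + u{\left(12,3 \right)}\right) = - 46 \left(-132 + \left(1 - 12\right)\right) = - 46 \left(-132 - 11\right) = \left(-46\right) \left(-143\right) = 6578$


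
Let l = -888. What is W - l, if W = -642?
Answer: 246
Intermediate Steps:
W - l = -642 - 1*(-888) = -642 + 888 = 246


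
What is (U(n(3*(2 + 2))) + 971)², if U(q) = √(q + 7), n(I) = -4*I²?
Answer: (971 + I*√569)² ≈ 9.4227e+5 + 46324.0*I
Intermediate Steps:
U(q) = √(7 + q)
(U(n(3*(2 + 2))) + 971)² = (√(7 - 4*9*(2 + 2)²) + 971)² = (√(7 - 4*(3*4)²) + 971)² = (√(7 - 4*12²) + 971)² = (√(7 - 4*144) + 971)² = (√(7 - 576) + 971)² = (√(-569) + 971)² = (I*√569 + 971)² = (971 + I*√569)²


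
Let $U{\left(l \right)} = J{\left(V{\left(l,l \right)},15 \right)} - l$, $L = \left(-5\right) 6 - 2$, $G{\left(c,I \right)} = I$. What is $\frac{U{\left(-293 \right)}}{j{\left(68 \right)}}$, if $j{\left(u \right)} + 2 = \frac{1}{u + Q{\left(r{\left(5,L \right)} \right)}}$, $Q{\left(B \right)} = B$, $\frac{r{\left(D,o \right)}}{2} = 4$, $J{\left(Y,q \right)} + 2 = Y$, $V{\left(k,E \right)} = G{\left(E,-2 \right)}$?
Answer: $- \frac{21964}{151} \approx -145.46$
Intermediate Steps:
$V{\left(k,E \right)} = -2$
$L = -32$ ($L = -30 - 2 = -32$)
$J{\left(Y,q \right)} = -2 + Y$
$r{\left(D,o \right)} = 8$ ($r{\left(D,o \right)} = 2 \cdot 4 = 8$)
$U{\left(l \right)} = -4 - l$ ($U{\left(l \right)} = \left(-2 - 2\right) - l = -4 - l$)
$j{\left(u \right)} = -2 + \frac{1}{8 + u}$ ($j{\left(u \right)} = -2 + \frac{1}{u + 8} = -2 + \frac{1}{8 + u}$)
$\frac{U{\left(-293 \right)}}{j{\left(68 \right)}} = \frac{-4 - -293}{\frac{1}{8 + 68} \left(-15 - 136\right)} = \frac{-4 + 293}{\frac{1}{76} \left(-15 - 136\right)} = \frac{289}{\frac{1}{76} \left(-151\right)} = \frac{289}{- \frac{151}{76}} = 289 \left(- \frac{76}{151}\right) = - \frac{21964}{151}$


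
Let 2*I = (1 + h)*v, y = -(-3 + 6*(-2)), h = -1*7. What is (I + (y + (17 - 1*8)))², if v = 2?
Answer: 324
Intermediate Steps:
h = -7
y = 15 (y = -(-3 - 12) = -1*(-15) = 15)
I = -6 (I = ((1 - 7)*2)/2 = (-6*2)/2 = (½)*(-12) = -6)
(I + (y + (17 - 1*8)))² = (-6 + (15 + (17 - 1*8)))² = (-6 + (15 + (17 - 8)))² = (-6 + (15 + 9))² = (-6 + 24)² = 18² = 324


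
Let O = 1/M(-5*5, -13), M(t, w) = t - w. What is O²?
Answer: 1/144 ≈ 0.0069444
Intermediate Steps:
O = -1/12 (O = 1/(-5*5 - 1*(-13)) = 1/(-25 + 13) = 1/(-12) = -1/12 ≈ -0.083333)
O² = (-1/12)² = 1/144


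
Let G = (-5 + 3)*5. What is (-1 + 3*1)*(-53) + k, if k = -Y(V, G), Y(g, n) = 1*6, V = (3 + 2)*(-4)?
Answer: -112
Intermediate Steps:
G = -10 (G = -2*5 = -10)
V = -20 (V = 5*(-4) = -20)
Y(g, n) = 6
k = -6 (k = -1*6 = -6)
(-1 + 3*1)*(-53) + k = (-1 + 3*1)*(-53) - 6 = (-1 + 3)*(-53) - 6 = 2*(-53) - 6 = -106 - 6 = -112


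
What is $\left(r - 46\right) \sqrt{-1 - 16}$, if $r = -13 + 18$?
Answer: $- 41 i \sqrt{17} \approx - 169.05 i$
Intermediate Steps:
$r = 5$
$\left(r - 46\right) \sqrt{-1 - 16} = \left(5 - 46\right) \sqrt{-1 - 16} = - 41 \sqrt{-17} = - 41 i \sqrt{17}$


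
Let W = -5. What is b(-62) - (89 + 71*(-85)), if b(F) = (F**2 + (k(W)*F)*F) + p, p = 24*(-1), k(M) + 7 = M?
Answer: -36362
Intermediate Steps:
k(M) = -7 + M
p = -24
b(F) = -24 - 11*F**2 (b(F) = (F**2 + ((-7 - 5)*F)*F) - 24 = (F**2 + (-12*F)*F) - 24 = (F**2 - 12*F**2) - 24 = -11*F**2 - 24 = -24 - 11*F**2)
b(-62) - (89 + 71*(-85)) = (-24 - 11*(-62)**2) - (89 + 71*(-85)) = (-24 - 11*3844) - (89 - 6035) = (-24 - 42284) - 1*(-5946) = -42308 + 5946 = -36362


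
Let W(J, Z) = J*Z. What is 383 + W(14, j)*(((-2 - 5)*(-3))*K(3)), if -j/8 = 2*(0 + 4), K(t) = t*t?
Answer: -168961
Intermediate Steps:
K(t) = t²
j = -64 (j = -16*(0 + 4) = -16*4 = -8*8 = -64)
383 + W(14, j)*(((-2 - 5)*(-3))*K(3)) = 383 + (14*(-64))*(((-2 - 5)*(-3))*3²) = 383 - 896*(-7*(-3))*9 = 383 - 18816*9 = 383 - 896*189 = 383 - 169344 = -168961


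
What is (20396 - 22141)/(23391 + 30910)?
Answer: -1745/54301 ≈ -0.032136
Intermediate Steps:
(20396 - 22141)/(23391 + 30910) = -1745/54301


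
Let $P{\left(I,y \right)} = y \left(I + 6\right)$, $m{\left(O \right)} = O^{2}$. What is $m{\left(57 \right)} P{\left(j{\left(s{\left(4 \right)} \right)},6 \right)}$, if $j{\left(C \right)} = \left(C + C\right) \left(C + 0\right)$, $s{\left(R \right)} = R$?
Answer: $740772$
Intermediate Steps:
$j{\left(C \right)} = 2 C^{2}$ ($j{\left(C \right)} = 2 C C = 2 C^{2}$)
$P{\left(I,y \right)} = y \left(6 + I\right)$
$m{\left(57 \right)} P{\left(j{\left(s{\left(4 \right)} \right)},6 \right)} = 57^{2} \cdot 6 \left(6 + 2 \cdot 4^{2}\right) = 3249 \cdot 6 \left(6 + 2 \cdot 16\right) = 3249 \cdot 6 \left(6 + 32\right) = 3249 \cdot 6 \cdot 38 = 3249 \cdot 228 = 740772$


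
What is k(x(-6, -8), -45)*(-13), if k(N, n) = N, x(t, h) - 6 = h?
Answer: 26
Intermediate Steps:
x(t, h) = 6 + h
k(x(-6, -8), -45)*(-13) = (6 - 8)*(-13) = -2*(-13) = 26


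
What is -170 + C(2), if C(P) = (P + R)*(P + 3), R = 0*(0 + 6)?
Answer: -160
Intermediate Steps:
R = 0 (R = 0*6 = 0)
C(P) = P*(3 + P) (C(P) = (P + 0)*(P + 3) = P*(3 + P))
-170 + C(2) = -170 + 2*(3 + 2) = -170 + 2*5 = -170 + 10 = -160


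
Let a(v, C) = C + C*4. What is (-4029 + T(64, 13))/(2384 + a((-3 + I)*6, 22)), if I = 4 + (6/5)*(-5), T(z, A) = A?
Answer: -2008/1247 ≈ -1.6103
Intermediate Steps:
I = -2 (I = 4 + (6*(⅕))*(-5) = 4 + (6/5)*(-5) = 4 - 6 = -2)
a(v, C) = 5*C (a(v, C) = C + 4*C = 5*C)
(-4029 + T(64, 13))/(2384 + a((-3 + I)*6, 22)) = (-4029 + 13)/(2384 + 5*22) = -4016/(2384 + 110) = -4016/2494 = -4016*1/2494 = -2008/1247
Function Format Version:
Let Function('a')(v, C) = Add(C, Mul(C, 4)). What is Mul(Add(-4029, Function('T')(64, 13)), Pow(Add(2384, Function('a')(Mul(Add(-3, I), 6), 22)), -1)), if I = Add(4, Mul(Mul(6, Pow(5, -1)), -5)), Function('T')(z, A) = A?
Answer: Rational(-2008, 1247) ≈ -1.6103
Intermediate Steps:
I = -2 (I = Add(4, Mul(Mul(6, Rational(1, 5)), -5)) = Add(4, Mul(Rational(6, 5), -5)) = Add(4, -6) = -2)
Function('a')(v, C) = Mul(5, C) (Function('a')(v, C) = Add(C, Mul(4, C)) = Mul(5, C))
Mul(Add(-4029, Function('T')(64, 13)), Pow(Add(2384, Function('a')(Mul(Add(-3, I), 6), 22)), -1)) = Mul(Add(-4029, 13), Pow(Add(2384, Mul(5, 22)), -1)) = Mul(-4016, Pow(Add(2384, 110), -1)) = Mul(-4016, Pow(2494, -1)) = Mul(-4016, Rational(1, 2494)) = Rational(-2008, 1247)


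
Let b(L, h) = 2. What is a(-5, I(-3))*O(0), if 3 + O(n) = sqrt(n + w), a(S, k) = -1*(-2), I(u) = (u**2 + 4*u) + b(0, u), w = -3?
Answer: -6 + 2*I*sqrt(3) ≈ -6.0 + 3.4641*I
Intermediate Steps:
I(u) = 2 + u**2 + 4*u (I(u) = (u**2 + 4*u) + 2 = 2 + u**2 + 4*u)
a(S, k) = 2
O(n) = -3 + sqrt(-3 + n) (O(n) = -3 + sqrt(n - 3) = -3 + sqrt(-3 + n))
a(-5, I(-3))*O(0) = 2*(-3 + sqrt(-3 + 0)) = 2*(-3 + sqrt(-3)) = 2*(-3 + I*sqrt(3)) = -6 + 2*I*sqrt(3)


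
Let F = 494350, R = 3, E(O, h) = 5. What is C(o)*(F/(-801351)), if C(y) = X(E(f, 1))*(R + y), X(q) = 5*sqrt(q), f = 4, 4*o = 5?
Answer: -21009875*sqrt(5)/1602702 ≈ -29.313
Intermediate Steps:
o = 5/4 (o = (1/4)*5 = 5/4 ≈ 1.2500)
C(y) = 5*sqrt(5)*(3 + y) (C(y) = (5*sqrt(5))*(3 + y) = 5*sqrt(5)*(3 + y))
C(o)*(F/(-801351)) = (5*sqrt(5)*(3 + 5/4))*(494350/(-801351)) = (5*sqrt(5)*(17/4))*(494350*(-1/801351)) = (85*sqrt(5)/4)*(-494350/801351) = -21009875*sqrt(5)/1602702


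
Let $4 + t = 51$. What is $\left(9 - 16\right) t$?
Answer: $-329$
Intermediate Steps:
$t = 47$ ($t = -4 + 51 = 47$)
$\left(9 - 16\right) t = \left(9 - 16\right) 47 = \left(-7\right) 47 = -329$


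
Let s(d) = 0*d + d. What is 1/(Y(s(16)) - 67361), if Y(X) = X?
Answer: -1/67345 ≈ -1.4849e-5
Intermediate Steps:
s(d) = d (s(d) = 0 + d = d)
1/(Y(s(16)) - 67361) = 1/(16 - 67361) = 1/(-67345) = -1/67345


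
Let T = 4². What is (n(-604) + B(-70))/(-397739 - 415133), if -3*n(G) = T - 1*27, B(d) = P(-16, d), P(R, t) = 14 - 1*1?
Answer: -25/1219308 ≈ -2.0503e-5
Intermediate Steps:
T = 16
P(R, t) = 13 (P(R, t) = 14 - 1 = 13)
B(d) = 13
n(G) = 11/3 (n(G) = -(16 - 1*27)/3 = -(16 - 27)/3 = -⅓*(-11) = 11/3)
(n(-604) + B(-70))/(-397739 - 415133) = (11/3 + 13)/(-397739 - 415133) = (50/3)/(-812872) = (50/3)*(-1/812872) = -25/1219308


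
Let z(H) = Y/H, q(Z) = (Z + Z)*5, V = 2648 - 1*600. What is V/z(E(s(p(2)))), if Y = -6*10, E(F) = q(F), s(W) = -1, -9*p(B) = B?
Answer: 1024/3 ≈ 341.33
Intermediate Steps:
V = 2048 (V = 2648 - 600 = 2048)
p(B) = -B/9
q(Z) = 10*Z (q(Z) = (2*Z)*5 = 10*Z)
E(F) = 10*F
Y = -60
z(H) = -60/H
V/z(E(s(p(2)))) = 2048/((-60/(10*(-1)))) = 2048/((-60/(-10))) = 2048/((-60*(-⅒))) = 2048/6 = 2048*(⅙) = 1024/3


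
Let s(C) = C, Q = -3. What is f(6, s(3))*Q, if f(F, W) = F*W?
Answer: -54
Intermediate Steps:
f(6, s(3))*Q = (6*3)*(-3) = 18*(-3) = -54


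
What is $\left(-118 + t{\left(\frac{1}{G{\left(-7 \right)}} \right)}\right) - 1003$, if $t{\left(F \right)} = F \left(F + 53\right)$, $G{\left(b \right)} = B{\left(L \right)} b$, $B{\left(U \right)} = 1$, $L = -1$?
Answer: $- \frac{55299}{49} \approx -1128.6$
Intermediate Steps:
$G{\left(b \right)} = b$ ($G{\left(b \right)} = 1 b = b$)
$t{\left(F \right)} = F \left(53 + F\right)$
$\left(-118 + t{\left(\frac{1}{G{\left(-7 \right)}} \right)}\right) - 1003 = \left(-118 + \frac{53 + \frac{1}{-7}}{-7}\right) - 1003 = \left(-118 - \frac{53 - \frac{1}{7}}{7}\right) - 1003 = \left(-118 - \frac{370}{49}\right) - 1003 = - \frac{6152}{49} - 1003 = - \frac{55299}{49}$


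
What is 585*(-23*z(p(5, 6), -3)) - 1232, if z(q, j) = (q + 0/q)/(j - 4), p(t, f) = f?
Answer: 72106/7 ≈ 10301.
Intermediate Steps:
z(q, j) = q/(-4 + j) (z(q, j) = (q + 0)/(-4 + j) = q/(-4 + j))
585*(-23*z(p(5, 6), -3)) - 1232 = 585*(-138/(-4 - 3)) - 1232 = 585*(-138/(-7)) - 1232 = 585*(-138*(-1)/7) - 1232 = 585*(-23*(-6/7)) - 1232 = 585*(138/7) - 1232 = 80730/7 - 1232 = 72106/7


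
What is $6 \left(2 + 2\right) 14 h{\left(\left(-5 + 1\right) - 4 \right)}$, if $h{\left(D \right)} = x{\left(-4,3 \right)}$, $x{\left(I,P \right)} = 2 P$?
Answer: $2016$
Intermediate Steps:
$h{\left(D \right)} = 6$ ($h{\left(D \right)} = 2 \cdot 3 = 6$)
$6 \left(2 + 2\right) 14 h{\left(\left(-5 + 1\right) - 4 \right)} = 6 \left(2 + 2\right) 14 \cdot 6 = 6 \cdot 4 \cdot 14 \cdot 6 = 24 \cdot 14 \cdot 6 = 336 \cdot 6 = 2016$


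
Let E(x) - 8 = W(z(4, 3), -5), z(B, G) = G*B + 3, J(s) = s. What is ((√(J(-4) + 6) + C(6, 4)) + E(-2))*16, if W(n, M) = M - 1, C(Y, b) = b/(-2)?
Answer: 16*√2 ≈ 22.627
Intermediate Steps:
C(Y, b) = -b/2 (C(Y, b) = b*(-½) = -b/2)
z(B, G) = 3 + B*G (z(B, G) = B*G + 3 = 3 + B*G)
W(n, M) = -1 + M
E(x) = 2 (E(x) = 8 + (-1 - 5) = 8 - 6 = 2)
((√(J(-4) + 6) + C(6, 4)) + E(-2))*16 = ((√(-4 + 6) - ½*4) + 2)*16 = ((√2 - 2) + 2)*16 = ((-2 + √2) + 2)*16 = √2*16 = 16*√2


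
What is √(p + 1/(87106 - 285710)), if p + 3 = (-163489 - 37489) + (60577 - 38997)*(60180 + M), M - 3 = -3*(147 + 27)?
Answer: √12693756397120676745/99302 ≈ 35879.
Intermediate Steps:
M = -519 (M = 3 - 3*(147 + 27) = 3 - 3*174 = 3 - 522 = -519)
p = 1287283399 (p = -3 + ((-163489 - 37489) + (60577 - 38997)*(60180 - 519)) = -3 + (-200978 + 21580*59661) = -3 + (-200978 + 1287484380) = -3 + 1287283402 = 1287283399)
√(p + 1/(87106 - 285710)) = √(1287283399 + 1/(87106 - 285710)) = √(1287283399 + 1/(-198604)) = √(1287283399 - 1/198604) = √(255659632174995/198604) = √12693756397120676745/99302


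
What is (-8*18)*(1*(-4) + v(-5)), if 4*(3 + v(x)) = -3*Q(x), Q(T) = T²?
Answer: 3708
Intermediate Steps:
v(x) = -3 - 3*x²/4 (v(x) = -3 + (-3*x²)/4 = -3 - 3*x²/4)
(-8*18)*(1*(-4) + v(-5)) = (-8*18)*(1*(-4) + (-3 - ¾*(-5)²)) = -144*(-4 + (-3 - ¾*25)) = -144*(-4 + (-3 - 75/4)) = -144*(-4 - 87/4) = -144*(-103/4) = 3708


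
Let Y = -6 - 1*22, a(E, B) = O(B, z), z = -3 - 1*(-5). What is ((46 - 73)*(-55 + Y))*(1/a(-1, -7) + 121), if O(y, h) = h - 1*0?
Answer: 544563/2 ≈ 2.7228e+5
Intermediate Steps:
z = 2 (z = -3 + 5 = 2)
O(y, h) = h (O(y, h) = h + 0 = h)
a(E, B) = 2
Y = -28 (Y = -6 - 22 = -28)
((46 - 73)*(-55 + Y))*(1/a(-1, -7) + 121) = ((46 - 73)*(-55 - 28))*(1/2 + 121) = (-27*(-83))*(1/2 + 121) = 2241*(243/2) = 544563/2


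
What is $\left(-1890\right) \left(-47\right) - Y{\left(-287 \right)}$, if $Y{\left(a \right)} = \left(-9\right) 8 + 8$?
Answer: $88894$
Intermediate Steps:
$Y{\left(a \right)} = -64$ ($Y{\left(a \right)} = -72 + 8 = -64$)
$\left(-1890\right) \left(-47\right) - Y{\left(-287 \right)} = \left(-1890\right) \left(-47\right) - -64 = 88830 + 64 = 88894$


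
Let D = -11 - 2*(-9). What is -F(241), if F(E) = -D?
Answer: 7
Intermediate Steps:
D = 7 (D = -11 + 18 = 7)
F(E) = -7 (F(E) = -1*7 = -7)
-F(241) = -1*(-7) = 7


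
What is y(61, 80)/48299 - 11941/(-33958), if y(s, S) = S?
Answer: 579454999/1640137442 ≈ 0.35330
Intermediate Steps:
y(61, 80)/48299 - 11941/(-33958) = 80/48299 - 11941/(-33958) = 80*(1/48299) - 11941*(-1/33958) = 80/48299 + 11941/33958 = 579454999/1640137442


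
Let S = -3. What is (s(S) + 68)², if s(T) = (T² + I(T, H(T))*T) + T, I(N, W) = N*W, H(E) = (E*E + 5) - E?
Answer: 51529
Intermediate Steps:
H(E) = 5 + E² - E (H(E) = (E² + 5) - E = (5 + E²) - E = 5 + E² - E)
s(T) = T + T² + T²*(5 + T² - T) (s(T) = (T² + (T*(5 + T² - T))*T) + T = (T² + T²*(5 + T² - T)) + T = T + T² + T²*(5 + T² - T))
(s(S) + 68)² = (-3*(1 - 3 - 3*(5 + (-3)² - 1*(-3))) + 68)² = (-3*(1 - 3 - 3*(5 + 9 + 3)) + 68)² = (-3*(1 - 3 - 3*17) + 68)² = (-3*(1 - 3 - 51) + 68)² = (-3*(-53) + 68)² = (159 + 68)² = 227² = 51529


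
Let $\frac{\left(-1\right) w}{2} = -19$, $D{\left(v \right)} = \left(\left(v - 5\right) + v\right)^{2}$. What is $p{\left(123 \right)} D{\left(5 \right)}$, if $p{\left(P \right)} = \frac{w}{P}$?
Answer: $\frac{950}{123} \approx 7.7236$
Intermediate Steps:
$D{\left(v \right)} = \left(-5 + 2 v\right)^{2}$ ($D{\left(v \right)} = \left(\left(v - 5\right) + v\right)^{2} = \left(\left(-5 + v\right) + v\right)^{2} = \left(-5 + 2 v\right)^{2}$)
$w = 38$ ($w = \left(-2\right) \left(-19\right) = 38$)
$p{\left(P \right)} = \frac{38}{P}$
$p{\left(123 \right)} D{\left(5 \right)} = \frac{38}{123} \left(-5 + 2 \cdot 5\right)^{2} = 38 \cdot \frac{1}{123} \left(-5 + 10\right)^{2} = \frac{38 \cdot 5^{2}}{123} = \frac{38}{123} \cdot 25 = \frac{950}{123}$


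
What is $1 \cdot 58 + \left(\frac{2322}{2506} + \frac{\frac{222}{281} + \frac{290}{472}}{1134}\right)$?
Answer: $\frac{793240252843}{13461219576} \approx 58.928$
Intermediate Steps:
$1 \cdot 58 + \left(\frac{2322}{2506} + \frac{\frac{222}{281} + \frac{290}{472}}{1134}\right) = 58 + \left(2322 \cdot \frac{1}{2506} + \left(222 \cdot \frac{1}{281} + 290 \cdot \frac{1}{472}\right) \frac{1}{1134}\right) = 58 + \left(\frac{1161}{1253} + \left(\frac{222}{281} + \frac{145}{236}\right) \frac{1}{1134}\right) = 58 + \left(\frac{1161}{1253} + \frac{93137}{66316} \cdot \frac{1}{1134}\right) = 58 + \left(\frac{1161}{1253} + \frac{93137}{75202344}\right) = 58 + \frac{12489517435}{13461219576} = \frac{793240252843}{13461219576}$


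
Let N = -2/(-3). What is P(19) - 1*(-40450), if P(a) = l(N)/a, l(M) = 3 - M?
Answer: 2305657/57 ≈ 40450.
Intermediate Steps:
N = ⅔ (N = -2*(-⅓) = ⅔ ≈ 0.66667)
P(a) = 7/(3*a) (P(a) = (3 - 1*⅔)/a = (3 - ⅔)/a = 7/(3*a))
P(19) - 1*(-40450) = (7/3)/19 - 1*(-40450) = (7/3)*(1/19) + 40450 = 7/57 + 40450 = 2305657/57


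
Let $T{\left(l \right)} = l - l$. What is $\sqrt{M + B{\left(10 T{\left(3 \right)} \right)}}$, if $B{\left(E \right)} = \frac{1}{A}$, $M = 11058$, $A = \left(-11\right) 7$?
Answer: $\frac{\sqrt{65562805}}{77} \approx 105.16$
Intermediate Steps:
$T{\left(l \right)} = 0$
$A = -77$
$B{\left(E \right)} = - \frac{1}{77}$ ($B{\left(E \right)} = \frac{1}{-77} = - \frac{1}{77}$)
$\sqrt{M + B{\left(10 T{\left(3 \right)} \right)}} = \sqrt{11058 - \frac{1}{77}} = \sqrt{\frac{851465}{77}} = \frac{\sqrt{65562805}}{77}$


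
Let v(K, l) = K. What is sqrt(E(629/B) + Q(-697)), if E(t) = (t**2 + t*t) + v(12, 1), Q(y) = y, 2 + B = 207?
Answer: I*sqrt(27995843)/205 ≈ 25.81*I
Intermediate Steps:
B = 205 (B = -2 + 207 = 205)
E(t) = 12 + 2*t**2 (E(t) = (t**2 + t*t) + 12 = (t**2 + t**2) + 12 = 2*t**2 + 12 = 12 + 2*t**2)
sqrt(E(629/B) + Q(-697)) = sqrt((12 + 2*(629/205)**2) - 697) = sqrt((12 + 2*(395641/42025)) - 697) = sqrt((12 + 791282/42025) - 697) = sqrt(1295582/42025 - 697) = sqrt(-27995843/42025) = I*sqrt(27995843)/205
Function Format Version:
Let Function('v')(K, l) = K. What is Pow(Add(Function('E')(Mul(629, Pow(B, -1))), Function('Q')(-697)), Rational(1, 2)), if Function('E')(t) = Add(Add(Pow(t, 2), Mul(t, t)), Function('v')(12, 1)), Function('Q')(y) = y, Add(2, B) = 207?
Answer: Mul(Rational(1, 205), I, Pow(27995843, Rational(1, 2))) ≈ Mul(25.810, I)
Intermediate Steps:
B = 205 (B = Add(-2, 207) = 205)
Function('E')(t) = Add(12, Mul(2, Pow(t, 2))) (Function('E')(t) = Add(Add(Pow(t, 2), Mul(t, t)), 12) = Add(Add(Pow(t, 2), Pow(t, 2)), 12) = Add(Mul(2, Pow(t, 2)), 12) = Add(12, Mul(2, Pow(t, 2))))
Pow(Add(Function('E')(Mul(629, Pow(B, -1))), Function('Q')(-697)), Rational(1, 2)) = Pow(Add(Add(12, Mul(2, Pow(Mul(629, Pow(205, -1)), 2))), -697), Rational(1, 2)) = Pow(Add(Add(12, Mul(2, Pow(Mul(629, Rational(1, 205)), 2))), -697), Rational(1, 2)) = Pow(Add(Add(12, Mul(2, Pow(Rational(629, 205), 2))), -697), Rational(1, 2)) = Pow(Add(Add(12, Mul(2, Rational(395641, 42025))), -697), Rational(1, 2)) = Pow(Add(Add(12, Rational(791282, 42025)), -697), Rational(1, 2)) = Pow(Add(Rational(1295582, 42025), -697), Rational(1, 2)) = Pow(Rational(-27995843, 42025), Rational(1, 2)) = Mul(Rational(1, 205), I, Pow(27995843, Rational(1, 2)))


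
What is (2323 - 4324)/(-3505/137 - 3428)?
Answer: 274137/473141 ≈ 0.57940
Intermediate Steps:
(2323 - 4324)/(-3505/137 - 3428) = -2001/(-3505*1/137 - 3428) = -2001/(-3505/137 - 3428) = -2001/(-473141/137) = -2001*(-137/473141) = 274137/473141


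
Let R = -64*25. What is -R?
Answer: 1600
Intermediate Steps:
R = -1600
-R = -1*(-1600) = 1600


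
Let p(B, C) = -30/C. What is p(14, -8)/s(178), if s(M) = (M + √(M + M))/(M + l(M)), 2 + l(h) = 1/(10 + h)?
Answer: 496335/132352 - 496335*√89/11779328 ≈ 3.3526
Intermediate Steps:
l(h) = -2 + 1/(10 + h)
s(M) = (M + √2*√M)/(M + (-19 - 2*M)/(10 + M)) (s(M) = (M + √(M + M))/(M + (-19 - 2*M)/(10 + M)) = (M + √(2*M))/(M + (-19 - 2*M)/(10 + M)) = (M + √2*√M)/(M + (-19 - 2*M)/(10 + M)))
p(14, -8)/s(178) = (-30/(-8))/(((10 + 178)*(178 + √2*√178)/(-19 - 2*178 + 178*(10 + 178)))) = (-30*(-⅛))/((188*(178 + 2*√89)/(-19 - 356 + 178*188))) = 15/(4*((188*(178 + 2*√89)/(-19 - 356 + 33464)))) = 15/(4*((188*(178 + 2*√89)/33089))) = 15/(4*(((1/33089)*188*(178 + 2*√89)))) = 15/(4*(33464/33089 + 376*√89/33089))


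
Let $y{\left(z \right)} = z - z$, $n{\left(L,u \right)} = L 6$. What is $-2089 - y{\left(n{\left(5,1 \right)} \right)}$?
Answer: $-2089$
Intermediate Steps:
$n{\left(L,u \right)} = 6 L$
$y{\left(z \right)} = 0$
$-2089 - y{\left(n{\left(5,1 \right)} \right)} = -2089 - 0 = -2089 + 0 = -2089$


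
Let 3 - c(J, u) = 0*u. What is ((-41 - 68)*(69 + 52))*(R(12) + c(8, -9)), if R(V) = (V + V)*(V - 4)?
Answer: -2571855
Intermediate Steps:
c(J, u) = 3 (c(J, u) = 3 - 0*u = 3 - 1*0 = 3 + 0 = 3)
R(V) = 2*V*(-4 + V) (R(V) = (2*V)*(-4 + V) = 2*V*(-4 + V))
((-41 - 68)*(69 + 52))*(R(12) + c(8, -9)) = ((-41 - 68)*(69 + 52))*(2*12*(-4 + 12) + 3) = (-109*121)*(2*12*8 + 3) = -13189*(192 + 3) = -13189*195 = -2571855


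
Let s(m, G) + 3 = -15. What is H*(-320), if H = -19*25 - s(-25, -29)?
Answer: 146240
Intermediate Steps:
s(m, G) = -18 (s(m, G) = -3 - 15 = -18)
H = -457 (H = -19*25 - 1*(-18) = -475 + 18 = -457)
H*(-320) = -457*(-320) = 146240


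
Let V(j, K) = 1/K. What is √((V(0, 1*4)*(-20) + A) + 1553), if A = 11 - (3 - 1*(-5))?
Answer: √1551 ≈ 39.383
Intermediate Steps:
A = 3 (A = 11 - (3 + 5) = 11 - 1*8 = 11 - 8 = 3)
√((V(0, 1*4)*(-20) + A) + 1553) = √((-20/(1*4) + 3) + 1553) = √((-20/4 + 3) + 1553) = √(((¼)*(-20) + 3) + 1553) = √((-5 + 3) + 1553) = √(-2 + 1553) = √1551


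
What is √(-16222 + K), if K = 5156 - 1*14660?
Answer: I*√25726 ≈ 160.39*I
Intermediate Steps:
K = -9504 (K = 5156 - 14660 = -9504)
√(-16222 + K) = √(-16222 - 9504) = √(-25726) = I*√25726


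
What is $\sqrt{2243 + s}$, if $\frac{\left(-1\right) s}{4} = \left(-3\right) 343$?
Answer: $\sqrt{6359} \approx 79.743$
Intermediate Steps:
$s = 4116$ ($s = - 4 \left(\left(-3\right) 343\right) = \left(-4\right) \left(-1029\right) = 4116$)
$\sqrt{2243 + s} = \sqrt{2243 + 4116} = \sqrt{6359}$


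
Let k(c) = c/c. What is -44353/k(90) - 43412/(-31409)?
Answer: -1393039965/31409 ≈ -44352.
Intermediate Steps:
k(c) = 1
-44353/k(90) - 43412/(-31409) = -44353/1 - 43412/(-31409) = -44353*1 - 43412*(-1/31409) = -44353 + 43412/31409 = -1393039965/31409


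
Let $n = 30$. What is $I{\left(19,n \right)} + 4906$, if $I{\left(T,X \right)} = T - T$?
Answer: $4906$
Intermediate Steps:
$I{\left(T,X \right)} = 0$
$I{\left(19,n \right)} + 4906 = 0 + 4906 = 4906$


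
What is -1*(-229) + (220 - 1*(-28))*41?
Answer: 10397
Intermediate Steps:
-1*(-229) + (220 - 1*(-28))*41 = 229 + (220 + 28)*41 = 229 + 248*41 = 229 + 10168 = 10397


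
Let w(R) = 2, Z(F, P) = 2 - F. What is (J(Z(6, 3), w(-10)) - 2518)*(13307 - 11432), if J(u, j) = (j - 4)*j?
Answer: -4728750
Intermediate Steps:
J(u, j) = j*(-4 + j) (J(u, j) = (-4 + j)*j = j*(-4 + j))
(J(Z(6, 3), w(-10)) - 2518)*(13307 - 11432) = (2*(-4 + 2) - 2518)*(13307 - 11432) = (2*(-2) - 2518)*1875 = (-4 - 2518)*1875 = -2522*1875 = -4728750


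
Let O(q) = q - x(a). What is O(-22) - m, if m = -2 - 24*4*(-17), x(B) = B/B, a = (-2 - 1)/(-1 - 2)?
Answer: -1653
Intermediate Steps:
a = 1 (a = -3/(-3) = -3*(-1/3) = 1)
x(B) = 1
O(q) = -1 + q (O(q) = q - 1*1 = q - 1 = -1 + q)
m = 1630 (m = -2 - 4*24*(-17) = -2 - 96*(-17) = -2 + 1632 = 1630)
O(-22) - m = (-1 - 22) - 1*1630 = -23 - 1630 = -1653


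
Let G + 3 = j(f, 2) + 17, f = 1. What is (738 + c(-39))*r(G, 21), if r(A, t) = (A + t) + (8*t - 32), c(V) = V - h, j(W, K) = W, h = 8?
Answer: 118852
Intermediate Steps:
c(V) = -8 + V (c(V) = V - 1*8 = V - 8 = -8 + V)
G = 15 (G = -3 + (1 + 17) = -3 + 18 = 15)
r(A, t) = -32 + A + 9*t (r(A, t) = (A + t) + (-32 + 8*t) = -32 + A + 9*t)
(738 + c(-39))*r(G, 21) = (738 + (-8 - 39))*(-32 + 15 + 9*21) = (738 - 47)*(-32 + 15 + 189) = 691*172 = 118852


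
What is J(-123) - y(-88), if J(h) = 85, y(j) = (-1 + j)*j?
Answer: -7747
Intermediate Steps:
y(j) = j*(-1 + j)
J(-123) - y(-88) = 85 - (-88)*(-1 - 88) = 85 - (-88)*(-89) = 85 - 1*7832 = 85 - 7832 = -7747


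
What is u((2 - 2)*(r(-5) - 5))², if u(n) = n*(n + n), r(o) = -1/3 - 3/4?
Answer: 0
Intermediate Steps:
r(o) = -13/12 (r(o) = -1*⅓ - 3*¼ = -⅓ - ¾ = -13/12)
u(n) = 2*n² (u(n) = n*(2*n) = 2*n²)
u((2 - 2)*(r(-5) - 5))² = (2*((2 - 2)*(-13/12 - 5))²)² = (2*(0*(-73/12))²)² = (2*0²)² = (2*0)² = 0² = 0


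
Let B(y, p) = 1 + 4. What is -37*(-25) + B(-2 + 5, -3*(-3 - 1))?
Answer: 930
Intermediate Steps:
B(y, p) = 5
-37*(-25) + B(-2 + 5, -3*(-3 - 1)) = -37*(-25) + 5 = 925 + 5 = 930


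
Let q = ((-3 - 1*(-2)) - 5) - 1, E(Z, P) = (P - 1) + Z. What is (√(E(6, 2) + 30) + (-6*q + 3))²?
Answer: (45 + √37)² ≈ 2609.4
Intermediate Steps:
E(Z, P) = -1 + P + Z (E(Z, P) = (-1 + P) + Z = -1 + P + Z)
q = -7 (q = ((-3 + 2) - 5) - 1 = (-1 - 5) - 1 = -6 - 1 = -7)
(√(E(6, 2) + 30) + (-6*q + 3))² = (√((-1 + 2 + 6) + 30) + (-6*(-7) + 3))² = (√(7 + 30) + (42 + 3))² = (√37 + 45)² = (45 + √37)²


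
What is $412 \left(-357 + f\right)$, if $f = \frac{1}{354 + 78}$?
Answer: $- \frac{15884969}{108} \approx -1.4708 \cdot 10^{5}$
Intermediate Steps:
$f = \frac{1}{432} \approx 0.0023148$
$412 \left(-357 + f\right) = 412 \left(-357 + \frac{1}{432}\right) = 412 \left(- \frac{154223}{432}\right) = - \frac{15884969}{108}$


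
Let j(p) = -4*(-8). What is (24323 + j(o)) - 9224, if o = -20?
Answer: 15131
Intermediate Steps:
j(p) = 32
(24323 + j(o)) - 9224 = (24323 + 32) - 9224 = 24355 - 9224 = 15131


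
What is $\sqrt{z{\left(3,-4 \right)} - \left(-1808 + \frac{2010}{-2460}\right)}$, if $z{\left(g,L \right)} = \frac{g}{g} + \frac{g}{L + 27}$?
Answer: $\frac{\sqrt{6437976046}}{1886} \approx 42.543$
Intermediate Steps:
$z{\left(g,L \right)} = 1 + \frac{g}{27 + L}$
$\sqrt{z{\left(3,-4 \right)} - \left(-1808 + \frac{2010}{-2460}\right)} = \sqrt{\frac{27 - 4 + 3}{27 - 4} - \left(-1808 + \frac{2010}{-2460}\right)} = \sqrt{\frac{1}{23} \cdot 26 + \left(\left(-2010\right) \left(- \frac{1}{2460}\right) + 1808\right)} = \sqrt{\frac{1}{23} \cdot 26 + \left(\frac{67}{82} + 1808\right)} = \sqrt{\frac{26}{23} + \frac{148323}{82}} = \sqrt{\frac{3413561}{1886}} = \frac{\sqrt{6437976046}}{1886}$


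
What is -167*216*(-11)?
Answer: 396792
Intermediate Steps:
-167*216*(-11) = -36072*(-11) = 396792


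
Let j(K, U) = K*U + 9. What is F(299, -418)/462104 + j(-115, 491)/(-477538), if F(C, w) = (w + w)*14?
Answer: 1281214917/13792013747 ≈ 0.092895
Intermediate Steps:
j(K, U) = 9 + K*U
F(C, w) = 28*w (F(C, w) = (2*w)*14 = 28*w)
F(299, -418)/462104 + j(-115, 491)/(-477538) = (28*(-418))/462104 + (9 - 115*491)/(-477538) = -11704*1/462104 + (9 - 56465)*(-1/477538) = -1463/57763 - 56456*(-1/477538) = -1463/57763 + 28228/238769 = 1281214917/13792013747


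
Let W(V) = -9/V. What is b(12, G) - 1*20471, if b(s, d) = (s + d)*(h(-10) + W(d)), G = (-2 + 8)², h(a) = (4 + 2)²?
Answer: -18755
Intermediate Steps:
h(a) = 36 (h(a) = 6² = 36)
G = 36 (G = 6² = 36)
b(s, d) = (36 - 9/d)*(d + s) (b(s, d) = (s + d)*(36 - 9/d) = (d + s)*(36 - 9/d) = (36 - 9/d)*(d + s))
b(12, G) - 1*20471 = (-9 + 36*36 + 36*12 - 9*12/36) - 1*20471 = (-9 + 1296 + 432 - 9*12*1/36) - 20471 = (-9 + 1296 + 432 - 3) - 20471 = 1716 - 20471 = -18755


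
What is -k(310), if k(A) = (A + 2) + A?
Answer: -622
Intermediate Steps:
k(A) = 2 + 2*A (k(A) = (2 + A) + A = 2 + 2*A)
-k(310) = -(2 + 2*310) = -(2 + 620) = -1*622 = -622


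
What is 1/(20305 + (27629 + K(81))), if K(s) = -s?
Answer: 1/47853 ≈ 2.0897e-5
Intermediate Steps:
1/(20305 + (27629 + K(81))) = 1/(20305 + (27629 - 1*81)) = 1/(20305 + (27629 - 81)) = 1/(20305 + 27548) = 1/47853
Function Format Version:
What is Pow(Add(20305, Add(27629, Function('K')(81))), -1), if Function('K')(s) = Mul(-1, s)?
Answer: Rational(1, 47853) ≈ 2.0897e-5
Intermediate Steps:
Pow(Add(20305, Add(27629, Function('K')(81))), -1) = Pow(Add(20305, Add(27629, Mul(-1, 81))), -1) = Pow(Add(20305, Add(27629, -81)), -1) = Pow(Add(20305, 27548), -1) = Pow(47853, -1) = Rational(1, 47853)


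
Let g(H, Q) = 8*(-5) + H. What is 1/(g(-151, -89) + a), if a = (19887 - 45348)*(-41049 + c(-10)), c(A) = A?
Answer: 1/1045403008 ≈ 9.5657e-10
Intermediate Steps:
g(H, Q) = -40 + H
a = 1045403199 (a = (19887 - 45348)*(-41049 - 10) = -25461*(-41059) = 1045403199)
1/(g(-151, -89) + a) = 1/((-40 - 151) + 1045403199) = 1/(-191 + 1045403199) = 1/1045403008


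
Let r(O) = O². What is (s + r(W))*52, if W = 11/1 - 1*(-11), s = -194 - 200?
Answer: 4680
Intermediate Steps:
s = -394
W = 22 (W = 11*1 + 11 = 11 + 11 = 22)
(s + r(W))*52 = (-394 + 22²)*52 = (-394 + 484)*52 = 90*52 = 4680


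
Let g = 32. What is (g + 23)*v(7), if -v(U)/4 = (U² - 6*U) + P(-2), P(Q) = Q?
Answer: -1100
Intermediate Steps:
v(U) = 8 - 4*U² + 24*U (v(U) = -4*((U² - 6*U) - 2) = -4*(-2 + U² - 6*U) = 8 - 4*U² + 24*U)
(g + 23)*v(7) = (32 + 23)*(8 - 4*7² + 24*7) = 55*(8 - 4*49 + 168) = 55*(8 - 196 + 168) = 55*(-20) = -1100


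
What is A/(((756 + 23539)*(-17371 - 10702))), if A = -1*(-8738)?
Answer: -8738/682033535 ≈ -1.2812e-5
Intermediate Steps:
A = 8738
A/(((756 + 23539)*(-17371 - 10702))) = 8738/(((756 + 23539)*(-17371 - 10702))) = 8738/((24295*(-28073))) = 8738/(-682033535) = 8738*(-1/682033535) = -8738/682033535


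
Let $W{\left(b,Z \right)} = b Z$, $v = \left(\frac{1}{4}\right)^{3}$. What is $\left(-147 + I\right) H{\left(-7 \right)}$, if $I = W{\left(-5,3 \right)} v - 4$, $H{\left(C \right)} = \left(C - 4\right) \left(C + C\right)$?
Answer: $- \frac{745283}{32} \approx -23290.0$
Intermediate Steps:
$H{\left(C \right)} = 2 C \left(-4 + C\right)$ ($H{\left(C \right)} = \left(-4 + C\right) 2 C = 2 C \left(-4 + C\right)$)
$v = \frac{1}{64}$ ($v = \left(\frac{1}{4}\right)^{3} = \frac{1}{64} \approx 0.015625$)
$W{\left(b,Z \right)} = Z b$
$I = - \frac{271}{64}$ ($I = 3 \left(-5\right) \frac{1}{64} - 4 = \left(-15\right) \frac{1}{64} - 4 = - \frac{15}{64} - 4 = - \frac{271}{64} \approx -4.2344$)
$\left(-147 + I\right) H{\left(-7 \right)} = \left(-147 - \frac{271}{64}\right) 2 \left(-7\right) \left(-4 - 7\right) = - \frac{9679 \cdot 2 \left(-7\right) \left(-11\right)}{64} = \left(- \frac{9679}{64}\right) 154 = - \frac{745283}{32}$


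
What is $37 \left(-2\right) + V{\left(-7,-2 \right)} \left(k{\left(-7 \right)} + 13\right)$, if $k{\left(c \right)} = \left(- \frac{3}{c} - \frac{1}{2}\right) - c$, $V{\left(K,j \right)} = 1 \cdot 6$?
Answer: $\frac{319}{7} \approx 45.571$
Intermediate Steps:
$V{\left(K,j \right)} = 6$
$k{\left(c \right)} = - \frac{1}{2} - c - \frac{3}{c}$ ($k{\left(c \right)} = \left(- \frac{3}{c} - \frac{1}{2}\right) - c = \left(- \frac{1}{2} - \frac{3}{c}\right) - c = - \frac{1}{2} - c - \frac{3}{c}$)
$37 \left(-2\right) + V{\left(-7,-2 \right)} \left(k{\left(-7 \right)} + 13\right) = 37 \left(-2\right) + 6 \left(\left(- \frac{1}{2} - -7 - \frac{3}{-7}\right) + 13\right) = -74 + 6 \left(\left(- \frac{1}{2} + 7 - - \frac{3}{7}\right) + 13\right) = -74 + 6 \left(\left(- \frac{1}{2} + 7 + \frac{3}{7}\right) + 13\right) = -74 + 6 \left(\frac{97}{14} + 13\right) = -74 + 6 \cdot \frac{279}{14} = -74 + \frac{837}{7} = \frac{319}{7}$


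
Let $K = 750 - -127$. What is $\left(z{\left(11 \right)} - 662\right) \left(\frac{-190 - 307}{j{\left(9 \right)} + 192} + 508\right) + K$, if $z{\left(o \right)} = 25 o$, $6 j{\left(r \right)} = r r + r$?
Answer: $- \frac{4480166}{23} \approx -1.9479 \cdot 10^{5}$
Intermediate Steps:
$j{\left(r \right)} = \frac{r}{6} + \frac{r^{2}}{6}$ ($j{\left(r \right)} = \frac{r r + r}{6} = \frac{r^{2} + r}{6} = \frac{r + r^{2}}{6} = \frac{r}{6} + \frac{r^{2}}{6}$)
$K = 877$ ($K = 750 + 127 = 877$)
$\left(z{\left(11 \right)} - 662\right) \left(\frac{-190 - 307}{j{\left(9 \right)} + 192} + 508\right) + K = \left(25 \cdot 11 - 662\right) \left(\frac{-190 - 307}{\frac{1}{6} \cdot 9 \left(1 + 9\right) + 192} + 508\right) + 877 = \left(275 - 662\right) \left(- \frac{497}{\frac{1}{6} \cdot 9 \cdot 10 + 192} + 508\right) + 877 = - 387 \left(- \frac{497}{15 + 192} + 508\right) + 877 = - 387 \left(- \frac{497}{207} + 508\right) + 877 = \left(-387\right) \frac{104659}{207} + 877 = - \frac{4500337}{23} + 877 = - \frac{4480166}{23}$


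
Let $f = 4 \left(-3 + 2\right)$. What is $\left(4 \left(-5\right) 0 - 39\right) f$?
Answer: $156$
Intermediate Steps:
$f = -4$ ($f = 4 \left(-1\right) = -4$)
$\left(4 \left(-5\right) 0 - 39\right) f = \left(4 \left(-5\right) 0 - 39\right) \left(-4\right) = \left(\left(-20\right) 0 - 39\right) \left(-4\right) = \left(0 - 39\right) \left(-4\right) = \left(-39\right) \left(-4\right) = 156$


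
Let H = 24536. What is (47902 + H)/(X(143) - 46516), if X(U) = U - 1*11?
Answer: -36219/23192 ≈ -1.5617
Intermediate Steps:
X(U) = -11 + U (X(U) = U - 11 = -11 + U)
(47902 + H)/(X(143) - 46516) = (47902 + 24536)/((-11 + 143) - 46516) = 72438/(132 - 46516) = 72438/(-46384) = 72438*(-1/46384) = -36219/23192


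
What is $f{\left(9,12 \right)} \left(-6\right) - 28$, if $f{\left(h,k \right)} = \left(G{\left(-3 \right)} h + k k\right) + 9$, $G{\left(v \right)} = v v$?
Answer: $-1432$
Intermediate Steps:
$G{\left(v \right)} = v^{2}$
$f{\left(h,k \right)} = 9 + k^{2} + 9 h$ ($f{\left(h,k \right)} = \left(\left(-3\right)^{2} h + k k\right) + 9 = \left(9 h + k^{2}\right) + 9 = \left(k^{2} + 9 h\right) + 9 = 9 + k^{2} + 9 h$)
$f{\left(9,12 \right)} \left(-6\right) - 28 = \left(9 + 12^{2} + 9 \cdot 9\right) \left(-6\right) - 28 = \left(9 + 144 + 81\right) \left(-6\right) - 28 = 234 \left(-6\right) - 28 = -1404 - 28 = -1432$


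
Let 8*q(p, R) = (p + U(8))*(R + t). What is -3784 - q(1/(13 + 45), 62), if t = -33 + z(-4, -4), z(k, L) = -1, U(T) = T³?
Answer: -646823/116 ≈ -5576.1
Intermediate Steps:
t = -34 (t = -33 - 1 = -34)
q(p, R) = (-34 + R)*(512 + p)/8 (q(p, R) = ((p + 8³)*(R - 34))/8 = ((p + 512)*(-34 + R))/8 = ((512 + p)*(-34 + R))/8 = ((-34 + R)*(512 + p))/8 = (-34 + R)*(512 + p)/8)
-3784 - q(1/(13 + 45), 62) = -3784 - (-2176 + 64*62 - 17/(4*(13 + 45)) + (⅛)*62/(13 + 45)) = -3784 - (-2176 + 3968 - 17/4/58 + (⅛)*62/58) = -3784 - (-2176 + 3968 - 17/4*1/58 + (⅛)*62*(1/58)) = -3784 - (-2176 + 3968 - 17/232 + 31/232) = -3784 - 1*207879/116 = -3784 - 207879/116 = -646823/116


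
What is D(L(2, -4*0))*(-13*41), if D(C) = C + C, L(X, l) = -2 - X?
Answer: 4264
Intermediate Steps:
D(C) = 2*C
D(L(2, -4*0))*(-13*41) = (2*(-2 - 1*2))*(-13*41) = (2*(-2 - 2))*(-533) = (2*(-4))*(-533) = -8*(-533) = 4264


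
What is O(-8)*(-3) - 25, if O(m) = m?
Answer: -1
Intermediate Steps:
O(-8)*(-3) - 25 = -8*(-3) - 25 = 24 - 25 = -1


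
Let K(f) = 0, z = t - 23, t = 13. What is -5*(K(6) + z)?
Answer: 50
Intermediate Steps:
z = -10 (z = 13 - 23 = -10)
-5*(K(6) + z) = -5*(0 - 10) = -5*(-10) = 50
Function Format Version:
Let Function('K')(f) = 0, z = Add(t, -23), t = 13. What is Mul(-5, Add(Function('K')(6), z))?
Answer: 50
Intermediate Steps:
z = -10 (z = Add(13, -23) = -10)
Mul(-5, Add(Function('K')(6), z)) = Mul(-5, Add(0, -10)) = Mul(-5, -10) = 50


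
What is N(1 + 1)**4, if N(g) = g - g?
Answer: 0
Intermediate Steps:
N(g) = 0
N(1 + 1)**4 = 0**4 = 0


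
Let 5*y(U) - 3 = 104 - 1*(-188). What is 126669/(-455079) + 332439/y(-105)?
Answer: 50426178070/8949887 ≈ 5634.3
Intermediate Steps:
y(U) = 59 (y(U) = ⅗ + (104 - 1*(-188))/5 = ⅗ + (104 + 188)/5 = ⅗ + (⅕)*292 = ⅗ + 292/5 = 59)
126669/(-455079) + 332439/y(-105) = 126669/(-455079) + 332439/59 = 126669*(-1/455079) + 332439*(1/59) = -42223/151693 + 332439/59 = 50426178070/8949887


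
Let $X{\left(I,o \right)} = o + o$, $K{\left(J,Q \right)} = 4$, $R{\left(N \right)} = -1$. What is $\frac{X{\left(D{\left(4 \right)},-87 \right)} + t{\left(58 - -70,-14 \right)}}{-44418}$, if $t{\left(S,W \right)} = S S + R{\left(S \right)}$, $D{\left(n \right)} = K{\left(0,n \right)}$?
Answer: $- \frac{5403}{14806} \approx -0.36492$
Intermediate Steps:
$D{\left(n \right)} = 4$
$X{\left(I,o \right)} = 2 o$
$t{\left(S,W \right)} = -1 + S^{2}$ ($t{\left(S,W \right)} = S S - 1 = S^{2} - 1 = -1 + S^{2}$)
$\frac{X{\left(D{\left(4 \right)},-87 \right)} + t{\left(58 - -70,-14 \right)}}{-44418} = \frac{2 \left(-87\right) - \left(1 - \left(58 - -70\right)^{2}\right)}{-44418} = \left(-174 - \left(1 - \left(58 + 70\right)^{2}\right)\right) \left(- \frac{1}{44418}\right) = \left(-174 - \left(1 - 128^{2}\right)\right) \left(- \frac{1}{44418}\right) = \left(-174 + \left(-1 + 16384\right)\right) \left(- \frac{1}{44418}\right) = \left(-174 + 16383\right) \left(- \frac{1}{44418}\right) = 16209 \left(- \frac{1}{44418}\right) = - \frac{5403}{14806}$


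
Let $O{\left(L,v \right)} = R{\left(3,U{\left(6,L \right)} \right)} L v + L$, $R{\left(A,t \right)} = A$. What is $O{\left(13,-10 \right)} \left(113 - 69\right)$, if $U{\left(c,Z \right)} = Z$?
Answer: $-16588$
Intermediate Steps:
$O{\left(L,v \right)} = L + 3 L v$ ($O{\left(L,v \right)} = 3 L v + L = L + 3 L v$)
$O{\left(13,-10 \right)} \left(113 - 69\right) = 13 \left(1 + 3 \left(-10\right)\right) \left(113 - 69\right) = 13 \left(1 - 30\right) 44 = 13 \left(-29\right) 44 = \left(-377\right) 44 = -16588$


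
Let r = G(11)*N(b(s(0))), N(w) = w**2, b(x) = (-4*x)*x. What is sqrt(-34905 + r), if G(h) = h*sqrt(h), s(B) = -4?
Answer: sqrt(-34905 + 45056*sqrt(11)) ≈ 338.42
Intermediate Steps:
G(h) = h**(3/2)
b(x) = -4*x**2
r = 45056*sqrt(11) (r = 11**(3/2)*(-4*(-4)**2)**2 = (11*sqrt(11))*(-4*16)**2 = (11*sqrt(11))*(-64)**2 = (11*sqrt(11))*4096 = 45056*sqrt(11) ≈ 1.4943e+5)
sqrt(-34905 + r) = sqrt(-34905 + 45056*sqrt(11))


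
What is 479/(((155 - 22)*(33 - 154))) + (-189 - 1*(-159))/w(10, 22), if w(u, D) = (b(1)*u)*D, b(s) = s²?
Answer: -5347/32186 ≈ -0.16613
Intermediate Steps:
w(u, D) = D*u (w(u, D) = (1²*u)*D = (1*u)*D = u*D = D*u)
479/(((155 - 22)*(33 - 154))) + (-189 - 1*(-159))/w(10, 22) = 479/(((155 - 22)*(33 - 154))) + (-189 - 1*(-159))/((22*10)) = 479/((133*(-121))) + (-189 + 159)/220 = 479/(-16093) - 30*1/220 = 479*(-1/16093) - 3/22 = -479/16093 - 3/22 = -5347/32186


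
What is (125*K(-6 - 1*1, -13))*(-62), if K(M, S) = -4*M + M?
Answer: -162750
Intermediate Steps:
K(M, S) = -3*M
(125*K(-6 - 1*1, -13))*(-62) = (125*(-3*(-6 - 1*1)))*(-62) = (125*(-3*(-6 - 1)))*(-62) = (125*(-3*(-7)))*(-62) = (125*21)*(-62) = 2625*(-62) = -162750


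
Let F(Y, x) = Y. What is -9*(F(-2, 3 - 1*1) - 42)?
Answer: 396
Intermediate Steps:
-9*(F(-2, 3 - 1*1) - 42) = -9*(-2 - 42) = -9*(-44) = 396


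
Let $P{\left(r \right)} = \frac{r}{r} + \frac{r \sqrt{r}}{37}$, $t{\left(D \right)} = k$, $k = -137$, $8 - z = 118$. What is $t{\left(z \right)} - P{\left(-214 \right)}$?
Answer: $-138 + \frac{214 i \sqrt{214}}{37} \approx -138.0 + 84.609 i$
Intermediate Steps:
$z = -110$ ($z = 8 - 118 = -110$)
$t{\left(D \right)} = -137$
$P{\left(r \right)} = 1 + \frac{r^{\frac{3}{2}}}{37}$ ($P{\left(r \right)} = 1 + r^{\frac{3}{2}} \cdot \frac{1}{37} = 1 + \frac{r^{\frac{3}{2}}}{37}$)
$t{\left(z \right)} - P{\left(-214 \right)} = -137 - \left(1 + \frac{\left(-214\right)^{\frac{3}{2}}}{37}\right) = -137 - \left(1 + \frac{\left(-214\right) i \sqrt{214}}{37}\right) = -137 - \left(1 - \frac{214 i \sqrt{214}}{37}\right) = -138 + \frac{214 i \sqrt{214}}{37}$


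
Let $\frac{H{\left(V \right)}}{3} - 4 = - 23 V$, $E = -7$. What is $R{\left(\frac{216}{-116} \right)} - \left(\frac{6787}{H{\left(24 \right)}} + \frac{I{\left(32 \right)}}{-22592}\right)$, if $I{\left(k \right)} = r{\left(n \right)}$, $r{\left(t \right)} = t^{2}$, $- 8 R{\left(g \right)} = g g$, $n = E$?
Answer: $\frac{28870473491}{7808947392} \approx 3.6971$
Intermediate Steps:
$n = -7$
$R{\left(g \right)} = - \frac{g^{2}}{8}$ ($R{\left(g \right)} = - \frac{g g}{8} = - \frac{g^{2}}{8}$)
$H{\left(V \right)} = 12 - 69 V$ ($H{\left(V \right)} = 12 + 3 \left(- 23 V\right) = 12 - 69 V$)
$I{\left(k \right)} = 49$ ($I{\left(k \right)} = \left(-7\right)^{2} = 49$)
$R{\left(\frac{216}{-116} \right)} - \left(\frac{6787}{H{\left(24 \right)}} + \frac{I{\left(32 \right)}}{-22592}\right) = - \frac{\left(\frac{216}{-116}\right)^{2}}{8} - \left(\frac{6787}{12 - 1656} + \frac{49}{-22592}\right) = - \frac{\left(216 \left(- \frac{1}{116}\right)\right)^{2}}{8} - \left(\frac{6787}{12 - 1656} + 49 \left(- \frac{1}{22592}\right)\right) = - \frac{\left(- \frac{54}{29}\right)^{2}}{8} - \left(\frac{6787}{-1644} - \frac{49}{22592}\right) = \left(- \frac{1}{8}\right) \frac{2916}{841} - \left(6787 \left(- \frac{1}{1644}\right) - \frac{49}{22592}\right) = - \frac{729}{1682} - \left(- \frac{6787}{1644} - \frac{49}{22592}\right) = - \frac{729}{1682} - - \frac{38353115}{9285312} = - \frac{729}{1682} + \frac{38353115}{9285312} = \frac{28870473491}{7808947392}$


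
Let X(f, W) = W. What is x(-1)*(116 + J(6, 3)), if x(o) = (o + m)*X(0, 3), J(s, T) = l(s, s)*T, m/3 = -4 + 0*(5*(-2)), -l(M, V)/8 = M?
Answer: 1092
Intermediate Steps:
l(M, V) = -8*M
m = -12 (m = 3*(-4 + 0*(5*(-2))) = 3*(-4 + 0*(-10)) = 3*(-4 + 0) = 3*(-4) = -12)
J(s, T) = -8*T*s (J(s, T) = (-8*s)*T = -8*T*s)
x(o) = -36 + 3*o (x(o) = (o - 12)*3 = (-12 + o)*3 = -36 + 3*o)
x(-1)*(116 + J(6, 3)) = (-36 + 3*(-1))*(116 - 8*3*6) = (-36 - 3)*(116 - 144) = -39*(-28) = 1092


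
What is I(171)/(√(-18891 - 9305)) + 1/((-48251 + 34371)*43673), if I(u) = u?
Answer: -1/606181240 - 9*I*√7049/742 ≈ -1.6497e-9 - 1.0184*I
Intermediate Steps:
I(171)/(√(-18891 - 9305)) + 1/((-48251 + 34371)*43673) = 171/(√(-18891 - 9305)) + 1/((-48251 + 34371)*43673) = 171/(√(-28196)) + (1/43673)/(-13880) = 171/((2*I*√7049)) - 1/13880*1/43673 = 171*(-I*√7049/14098) - 1/606181240 = -9*I*√7049/742 - 1/606181240 = -1/606181240 - 9*I*√7049/742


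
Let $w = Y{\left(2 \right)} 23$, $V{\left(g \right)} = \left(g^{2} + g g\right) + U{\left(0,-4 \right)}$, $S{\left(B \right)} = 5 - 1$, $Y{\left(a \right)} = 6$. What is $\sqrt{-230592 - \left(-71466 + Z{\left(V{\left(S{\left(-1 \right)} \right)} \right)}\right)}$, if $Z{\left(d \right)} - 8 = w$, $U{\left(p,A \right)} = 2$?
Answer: $2 i \sqrt{39818} \approx 399.09 i$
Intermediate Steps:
$S{\left(B \right)} = 4$ ($S{\left(B \right)} = 5 - 1 = 4$)
$V{\left(g \right)} = 2 + 2 g^{2}$ ($V{\left(g \right)} = \left(g^{2} + g g\right) + 2 = \left(g^{2} + g^{2}\right) + 2 = 2 g^{2} + 2 = 2 + 2 g^{2}$)
$w = 138$ ($w = 6 \cdot 23 = 138$)
$Z{\left(d \right)} = 146$ ($Z{\left(d \right)} = 8 + 138 = 146$)
$\sqrt{-230592 - \left(-71466 + Z{\left(V{\left(S{\left(-1 \right)} \right)} \right)}\right)} = \sqrt{-230592 + \left(71466 - 146\right)} = \sqrt{-230592 + 71320} = \sqrt{-159272} = 2 i \sqrt{39818}$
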